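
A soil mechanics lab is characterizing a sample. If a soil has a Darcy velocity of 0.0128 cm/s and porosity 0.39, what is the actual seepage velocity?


Using v_s = v_d / n
v_s = 0.0128 / 0.39
v_s = 0.03282 cm/s


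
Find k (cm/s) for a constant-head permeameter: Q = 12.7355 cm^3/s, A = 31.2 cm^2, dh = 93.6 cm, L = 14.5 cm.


Compute hydraulic gradient:
i = dh / L = 93.6 / 14.5 = 6.45517
Then apply Darcy's law:
k = Q / (A * i)
k = 12.7355 / (31.2 * 6.45517)
k = 12.7355 / 201.401
k = 0.063234 cm/s


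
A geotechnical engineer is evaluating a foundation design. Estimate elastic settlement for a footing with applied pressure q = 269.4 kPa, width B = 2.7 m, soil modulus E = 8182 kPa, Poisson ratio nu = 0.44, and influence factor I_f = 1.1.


Using Se = q * B * (1 - nu^2) * I_f / E
1 - nu^2 = 1 - 0.44^2 = 0.8064
Se = 269.4 * 2.7 * 0.8064 * 1.1 / 8182
Se = 0.078858 m
Convert to mm: Se = 0.078858 * 1000 = 78.858 mm


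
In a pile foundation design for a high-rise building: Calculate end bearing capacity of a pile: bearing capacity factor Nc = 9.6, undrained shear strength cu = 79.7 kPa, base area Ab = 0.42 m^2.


Using Qb = Nc * cu * Ab
Qb = 9.6 * 79.7 * 0.42
Qb = 321.35 kN


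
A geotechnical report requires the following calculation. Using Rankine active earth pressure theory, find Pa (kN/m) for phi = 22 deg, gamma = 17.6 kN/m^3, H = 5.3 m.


Compute active earth pressure coefficient:
Ka = tan^2(45 - phi/2) = tan^2(34.0) = 0.454962
Compute active force:
Pa = 0.5 * Ka * gamma * H^2
Pa = 0.5 * 0.454962 * 17.6 * 5.3^2
Pa = 112.46 kN/m


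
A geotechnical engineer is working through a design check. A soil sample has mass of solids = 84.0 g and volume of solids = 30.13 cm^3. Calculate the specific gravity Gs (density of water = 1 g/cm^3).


Using Gs = m_s / (V_s * rho_w)
Since rho_w = 1 g/cm^3:
Gs = 84.0 / 30.13
Gs = 2.788


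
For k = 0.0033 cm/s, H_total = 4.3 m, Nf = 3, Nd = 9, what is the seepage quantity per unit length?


Convert k to m/s for unit consistency with H:
k = 0.0033 cm/s = 0.0033 / 100 m/s = 3.3e-05 m/s
Using q = k * H * Nf / Nd
Nf / Nd = 3 / 9 = 0.3333
q = 3.3e-05 * 4.3 * 0.3333
q = 4.73e-05 m^3/s per m


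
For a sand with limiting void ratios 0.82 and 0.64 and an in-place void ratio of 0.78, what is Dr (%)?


Using Dr = (e_max - e) / (e_max - e_min) * 100
e_max - e = 0.82 - 0.78 = 0.04
e_max - e_min = 0.82 - 0.64 = 0.18
Dr = 0.04 / 0.18 * 100
Dr = 22.22 %


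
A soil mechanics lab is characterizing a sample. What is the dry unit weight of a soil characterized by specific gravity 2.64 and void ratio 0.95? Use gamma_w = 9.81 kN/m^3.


Using gamma_d = Gs * gamma_w / (1 + e)
gamma_d = 2.64 * 9.81 / (1 + 0.95)
gamma_d = 2.64 * 9.81 / 1.95
gamma_d = 13.281 kN/m^3


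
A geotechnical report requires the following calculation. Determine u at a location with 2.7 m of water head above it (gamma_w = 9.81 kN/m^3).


Using u = gamma_w * h_w
u = 9.81 * 2.7
u = 26.49 kPa


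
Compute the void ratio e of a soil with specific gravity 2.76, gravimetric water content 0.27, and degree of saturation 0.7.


Using the relation e = Gs * w / S
e = 2.76 * 0.27 / 0.7
e = 1.0646


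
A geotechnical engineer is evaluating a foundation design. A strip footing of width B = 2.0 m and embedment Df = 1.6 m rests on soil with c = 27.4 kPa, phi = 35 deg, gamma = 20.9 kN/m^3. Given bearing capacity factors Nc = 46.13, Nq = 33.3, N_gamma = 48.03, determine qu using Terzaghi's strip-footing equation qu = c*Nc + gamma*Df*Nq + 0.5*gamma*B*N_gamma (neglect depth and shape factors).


Compute qu = c*Nc + gamma*Df*Nq + 0.5*gamma*B*N_gamma
Term 1: 27.4 * 46.13 = 1263.962
Term 2: 20.9 * 1.6 * 33.3 = 1113.552
Term 3: 0.5 * 20.9 * 2.0 * 48.03 = 1003.827
qu = 1263.962 + 1113.552 + 1003.827
qu = 3381.34 kPa


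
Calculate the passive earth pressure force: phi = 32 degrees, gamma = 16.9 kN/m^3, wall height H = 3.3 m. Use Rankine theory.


Result: 299.49 kN/m

Derivation:
Compute passive earth pressure coefficient:
Kp = tan^2(45 + phi/2) = tan^2(61.0) = 3.254588
Compute passive force:
Pp = 0.5 * Kp * gamma * H^2
Pp = 0.5 * 3.254588 * 16.9 * 3.3^2
Pp = 299.49 kN/m


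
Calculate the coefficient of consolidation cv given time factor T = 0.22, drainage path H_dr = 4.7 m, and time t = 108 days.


Using cv = T * H_dr^2 / t
H_dr^2 = 4.7^2 = 22.09
cv = 0.22 * 22.09 / 108
cv = 0.045 m^2/day


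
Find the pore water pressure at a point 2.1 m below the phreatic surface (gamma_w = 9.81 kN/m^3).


Result: 20.6 kPa

Derivation:
Using u = gamma_w * h_w
u = 9.81 * 2.1
u = 20.6 kPa


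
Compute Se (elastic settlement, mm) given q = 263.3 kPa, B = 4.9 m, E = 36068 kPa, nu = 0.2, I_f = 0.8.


Using Se = q * B * (1 - nu^2) * I_f / E
1 - nu^2 = 1 - 0.2^2 = 0.96
Se = 263.3 * 4.9 * 0.96 * 0.8 / 36068
Se = 0.027472 m
Convert to mm: Se = 0.027472 * 1000 = 27.472 mm


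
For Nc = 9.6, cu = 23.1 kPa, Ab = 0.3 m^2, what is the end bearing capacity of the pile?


Result: 66.53 kN

Derivation:
Using Qb = Nc * cu * Ab
Qb = 9.6 * 23.1 * 0.3
Qb = 66.53 kN


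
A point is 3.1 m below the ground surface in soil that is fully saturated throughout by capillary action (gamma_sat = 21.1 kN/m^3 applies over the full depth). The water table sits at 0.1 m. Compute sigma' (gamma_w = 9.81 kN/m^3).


Total stress = gamma_sat * depth
sigma = 21.1 * 3.1 = 65.41 kPa
Pore water pressure u = gamma_w * (depth - d_wt)
u = 9.81 * (3.1 - 0.1) = 29.43 kPa
Effective stress = sigma - u
sigma' = 65.41 - 29.43 = 35.98 kPa


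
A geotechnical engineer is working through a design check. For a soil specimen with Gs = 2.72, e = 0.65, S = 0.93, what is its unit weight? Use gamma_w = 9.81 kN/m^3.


Result: 19.766 kN/m^3

Derivation:
Using gamma = gamma_w * (Gs + S*e) / (1 + e)
Numerator: Gs + S*e = 2.72 + 0.93*0.65 = 3.3245
Denominator: 1 + e = 1 + 0.65 = 1.65
gamma = 9.81 * 3.3245 / 1.65
gamma = 19.766 kN/m^3


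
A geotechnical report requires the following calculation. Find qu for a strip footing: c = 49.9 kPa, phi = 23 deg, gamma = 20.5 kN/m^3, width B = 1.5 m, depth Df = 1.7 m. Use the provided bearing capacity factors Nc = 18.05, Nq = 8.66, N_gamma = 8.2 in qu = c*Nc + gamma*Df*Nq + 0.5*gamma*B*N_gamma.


Compute qu = c*Nc + gamma*Df*Nq + 0.5*gamma*B*N_gamma
Term 1: 49.9 * 18.05 = 900.695
Term 2: 20.5 * 1.7 * 8.66 = 301.801
Term 3: 0.5 * 20.5 * 1.5 * 8.2 = 126.075
qu = 900.695 + 301.801 + 126.075
qu = 1328.57 kPa


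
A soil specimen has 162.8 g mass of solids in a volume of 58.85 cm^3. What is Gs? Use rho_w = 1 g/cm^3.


Using Gs = m_s / (V_s * rho_w)
Since rho_w = 1 g/cm^3:
Gs = 162.8 / 58.85
Gs = 2.766


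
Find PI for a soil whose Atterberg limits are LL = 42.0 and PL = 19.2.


Result: 22.8

Derivation:
Using PI = LL - PL
PI = 42.0 - 19.2
PI = 22.8


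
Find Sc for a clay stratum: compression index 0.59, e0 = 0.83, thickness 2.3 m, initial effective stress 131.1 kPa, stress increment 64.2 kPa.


Using Sc = Cc * H / (1 + e0) * log10((sigma0 + delta_sigma) / sigma0)
Stress ratio = (131.1 + 64.2) / 131.1 = 1.4897
log10(1.4897) = 0.1731
Cc * H / (1 + e0) = 0.59 * 2.3 / (1 + 0.83) = 0.74153
Sc = 0.74153 * 0.1731
Sc = 0.1284 m


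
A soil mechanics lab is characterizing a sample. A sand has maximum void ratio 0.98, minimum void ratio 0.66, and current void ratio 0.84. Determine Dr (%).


Using Dr = (e_max - e) / (e_max - e_min) * 100
e_max - e = 0.98 - 0.84 = 0.14
e_max - e_min = 0.98 - 0.66 = 0.32
Dr = 0.14 / 0.32 * 100
Dr = 43.75 %


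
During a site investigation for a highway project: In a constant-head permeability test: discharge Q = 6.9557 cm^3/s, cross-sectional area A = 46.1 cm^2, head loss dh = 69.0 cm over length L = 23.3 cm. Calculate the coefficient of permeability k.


Result: 0.05095 cm/s

Derivation:
Compute hydraulic gradient:
i = dh / L = 69.0 / 23.3 = 2.96137
Then apply Darcy's law:
k = Q / (A * i)
k = 6.9557 / (46.1 * 2.96137)
k = 6.9557 / 136.519
k = 0.05095 cm/s


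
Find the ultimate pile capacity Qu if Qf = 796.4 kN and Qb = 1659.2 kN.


Using Qu = Qf + Qb
Qu = 796.4 + 1659.2
Qu = 2455.6 kN


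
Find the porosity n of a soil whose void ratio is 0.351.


Result: 0.2598

Derivation:
Using the relation n = e / (1 + e)
n = 0.351 / (1 + 0.351)
n = 0.351 / 1.351
n = 0.2598


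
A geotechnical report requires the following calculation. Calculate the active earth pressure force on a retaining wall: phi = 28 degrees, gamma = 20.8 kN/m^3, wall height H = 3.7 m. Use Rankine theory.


Result: 51.4 kN/m

Derivation:
Compute active earth pressure coefficient:
Ka = tan^2(45 - phi/2) = tan^2(31.0) = 0.361033
Compute active force:
Pa = 0.5 * Ka * gamma * H^2
Pa = 0.5 * 0.361033 * 20.8 * 3.7^2
Pa = 51.4 kN/m


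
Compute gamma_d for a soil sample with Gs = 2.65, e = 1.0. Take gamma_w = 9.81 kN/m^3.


Using gamma_d = Gs * gamma_w / (1 + e)
gamma_d = 2.65 * 9.81 / (1 + 1.0)
gamma_d = 2.65 * 9.81 / 2.0
gamma_d = 12.998 kN/m^3


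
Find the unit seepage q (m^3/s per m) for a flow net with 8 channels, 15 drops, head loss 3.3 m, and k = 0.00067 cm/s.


Result: 1.179e-05 m^3/s per m

Derivation:
Convert k to m/s for unit consistency with H:
k = 0.00067 cm/s = 0.00067 / 100 m/s = 6.7e-06 m/s
Using q = k * H * Nf / Nd
Nf / Nd = 8 / 15 = 0.5333
q = 6.7e-06 * 3.3 * 0.5333
q = 1.179e-05 m^3/s per m


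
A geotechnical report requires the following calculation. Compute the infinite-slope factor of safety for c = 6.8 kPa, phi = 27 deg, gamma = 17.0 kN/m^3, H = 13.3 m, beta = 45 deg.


Using Fs = c / (gamma*H*sin(beta)*cos(beta)) + tan(phi)/tan(beta)
Cohesion contribution = 6.8 / (17.0*13.3*sin(45)*cos(45))
Cohesion contribution = 0.0601504
Friction contribution = tan(27)/tan(45) = 0.509525
Fs = 0.0601504 + 0.509525
Fs = 0.57


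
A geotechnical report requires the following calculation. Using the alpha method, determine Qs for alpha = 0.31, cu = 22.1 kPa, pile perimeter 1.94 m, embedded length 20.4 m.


Using Qs = alpha * cu * perimeter * L
Qs = 0.31 * 22.1 * 1.94 * 20.4
Qs = 271.14 kN


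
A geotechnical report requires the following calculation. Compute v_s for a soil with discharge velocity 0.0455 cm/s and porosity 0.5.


Using v_s = v_d / n
v_s = 0.0455 / 0.5
v_s = 0.091 cm/s


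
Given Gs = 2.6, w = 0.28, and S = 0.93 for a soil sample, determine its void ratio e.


Using the relation e = Gs * w / S
e = 2.6 * 0.28 / 0.93
e = 0.7828


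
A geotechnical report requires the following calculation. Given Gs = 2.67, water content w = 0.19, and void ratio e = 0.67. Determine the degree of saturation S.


Using S = Gs * w / e
S = 2.67 * 0.19 / 0.67
S = 0.7572


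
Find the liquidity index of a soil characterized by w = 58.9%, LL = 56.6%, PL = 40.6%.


First compute the plasticity index:
PI = LL - PL = 56.6 - 40.6 = 16.0
Then compute the liquidity index:
LI = (w - PL) / PI
LI = (58.9 - 40.6) / 16.0
LI = 1.144


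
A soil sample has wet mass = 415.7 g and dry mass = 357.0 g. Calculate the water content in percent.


Using w = (m_wet - m_dry) / m_dry * 100
m_wet - m_dry = 415.7 - 357.0 = 58.7 g
w = 58.7 / 357.0 * 100
w = 16.44 %


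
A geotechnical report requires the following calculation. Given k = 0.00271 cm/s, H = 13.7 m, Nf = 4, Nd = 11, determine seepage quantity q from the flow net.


Convert k to m/s for unit consistency with H:
k = 0.00271 cm/s = 0.00271 / 100 m/s = 2.71e-05 m/s
Using q = k * H * Nf / Nd
Nf / Nd = 4 / 11 = 0.3636
q = 2.71e-05 * 13.7 * 0.3636
q = 0.000135 m^3/s per m


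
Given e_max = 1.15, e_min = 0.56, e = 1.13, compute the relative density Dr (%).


Result: 3.39 %

Derivation:
Using Dr = (e_max - e) / (e_max - e_min) * 100
e_max - e = 1.15 - 1.13 = 0.02
e_max - e_min = 1.15 - 0.56 = 0.59
Dr = 0.02 / 0.59 * 100
Dr = 3.39 %


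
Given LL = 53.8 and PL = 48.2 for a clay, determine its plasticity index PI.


Result: 5.6

Derivation:
Using PI = LL - PL
PI = 53.8 - 48.2
PI = 5.6


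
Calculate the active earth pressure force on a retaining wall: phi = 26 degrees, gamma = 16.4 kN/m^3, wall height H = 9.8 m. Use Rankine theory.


Compute active earth pressure coefficient:
Ka = tan^2(45 - phi/2) = tan^2(32.0) = 0.390462
Compute active force:
Pa = 0.5 * Ka * gamma * H^2
Pa = 0.5 * 0.390462 * 16.4 * 9.8^2
Pa = 307.5 kN/m


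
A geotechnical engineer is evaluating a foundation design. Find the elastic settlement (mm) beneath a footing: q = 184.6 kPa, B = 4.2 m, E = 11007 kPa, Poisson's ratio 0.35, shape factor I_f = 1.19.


Using Se = q * B * (1 - nu^2) * I_f / E
1 - nu^2 = 1 - 0.35^2 = 0.8775
Se = 184.6 * 4.2 * 0.8775 * 1.19 / 11007
Se = 0.073554 m
Convert to mm: Se = 0.073554 * 1000 = 73.554 mm


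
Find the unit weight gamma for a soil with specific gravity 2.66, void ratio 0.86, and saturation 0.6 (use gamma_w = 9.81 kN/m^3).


Using gamma = gamma_w * (Gs + S*e) / (1 + e)
Numerator: Gs + S*e = 2.66 + 0.6*0.86 = 3.176
Denominator: 1 + e = 1 + 0.86 = 1.86
gamma = 9.81 * 3.176 / 1.86
gamma = 16.751 kN/m^3


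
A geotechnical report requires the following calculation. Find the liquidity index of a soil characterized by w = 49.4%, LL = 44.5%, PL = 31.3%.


First compute the plasticity index:
PI = LL - PL = 44.5 - 31.3 = 13.2
Then compute the liquidity index:
LI = (w - PL) / PI
LI = (49.4 - 31.3) / 13.2
LI = 1.371


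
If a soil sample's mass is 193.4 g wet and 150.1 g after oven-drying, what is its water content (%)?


Using w = (m_wet - m_dry) / m_dry * 100
m_wet - m_dry = 193.4 - 150.1 = 43.3 g
w = 43.3 / 150.1 * 100
w = 28.85 %


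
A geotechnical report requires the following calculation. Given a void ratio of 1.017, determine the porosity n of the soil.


Using the relation n = e / (1 + e)
n = 1.017 / (1 + 1.017)
n = 1.017 / 2.017
n = 0.5042


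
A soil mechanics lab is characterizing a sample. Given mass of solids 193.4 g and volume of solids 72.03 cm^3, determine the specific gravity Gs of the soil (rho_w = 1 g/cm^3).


Result: 2.685

Derivation:
Using Gs = m_s / (V_s * rho_w)
Since rho_w = 1 g/cm^3:
Gs = 193.4 / 72.03
Gs = 2.685


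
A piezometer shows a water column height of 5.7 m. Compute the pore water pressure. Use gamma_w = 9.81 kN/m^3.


Using u = gamma_w * h_w
u = 9.81 * 5.7
u = 55.92 kPa


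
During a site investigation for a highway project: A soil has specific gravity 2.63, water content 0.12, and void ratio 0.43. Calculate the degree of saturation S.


Using S = Gs * w / e
S = 2.63 * 0.12 / 0.43
S = 0.734


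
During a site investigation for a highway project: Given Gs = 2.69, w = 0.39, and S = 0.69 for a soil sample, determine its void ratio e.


Using the relation e = Gs * w / S
e = 2.69 * 0.39 / 0.69
e = 1.5204


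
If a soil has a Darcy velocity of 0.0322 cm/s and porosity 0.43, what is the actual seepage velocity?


Result: 0.07488 cm/s

Derivation:
Using v_s = v_d / n
v_s = 0.0322 / 0.43
v_s = 0.07488 cm/s


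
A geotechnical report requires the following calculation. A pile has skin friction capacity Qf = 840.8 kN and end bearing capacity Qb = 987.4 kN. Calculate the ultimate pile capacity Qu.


Using Qu = Qf + Qb
Qu = 840.8 + 987.4
Qu = 1828.2 kN


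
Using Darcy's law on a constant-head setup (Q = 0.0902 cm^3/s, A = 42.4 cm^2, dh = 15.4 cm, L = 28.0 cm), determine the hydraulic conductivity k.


Compute hydraulic gradient:
i = dh / L = 15.4 / 28.0 = 0.55
Then apply Darcy's law:
k = Q / (A * i)
k = 0.0902 / (42.4 * 0.55)
k = 0.0902 / 23.32
k = 0.003868 cm/s


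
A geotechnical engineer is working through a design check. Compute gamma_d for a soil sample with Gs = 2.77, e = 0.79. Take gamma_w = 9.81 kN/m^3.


Using gamma_d = Gs * gamma_w / (1 + e)
gamma_d = 2.77 * 9.81 / (1 + 0.79)
gamma_d = 2.77 * 9.81 / 1.79
gamma_d = 15.181 kN/m^3


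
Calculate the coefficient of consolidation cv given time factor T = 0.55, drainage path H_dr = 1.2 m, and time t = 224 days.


Using cv = T * H_dr^2 / t
H_dr^2 = 1.2^2 = 1.44
cv = 0.55 * 1.44 / 224
cv = 0.00354 m^2/day


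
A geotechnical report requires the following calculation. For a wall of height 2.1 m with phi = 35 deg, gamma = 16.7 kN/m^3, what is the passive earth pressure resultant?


Compute passive earth pressure coefficient:
Kp = tan^2(45 + phi/2) = tan^2(62.5) = 3.690172
Compute passive force:
Pp = 0.5 * Kp * gamma * H^2
Pp = 0.5 * 3.690172 * 16.7 * 2.1^2
Pp = 135.89 kN/m


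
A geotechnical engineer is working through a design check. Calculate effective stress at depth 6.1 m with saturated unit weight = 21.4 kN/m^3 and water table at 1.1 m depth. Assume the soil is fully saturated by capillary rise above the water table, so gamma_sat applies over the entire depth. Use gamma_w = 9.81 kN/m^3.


Total stress = gamma_sat * depth
sigma = 21.4 * 6.1 = 130.54 kPa
Pore water pressure u = gamma_w * (depth - d_wt)
u = 9.81 * (6.1 - 1.1) = 49.05 kPa
Effective stress = sigma - u
sigma' = 130.54 - 49.05 = 81.49 kPa


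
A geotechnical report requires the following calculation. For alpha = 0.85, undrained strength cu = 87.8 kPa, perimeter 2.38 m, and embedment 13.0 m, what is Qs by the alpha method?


Result: 2309.05 kN

Derivation:
Using Qs = alpha * cu * perimeter * L
Qs = 0.85 * 87.8 * 2.38 * 13.0
Qs = 2309.05 kN


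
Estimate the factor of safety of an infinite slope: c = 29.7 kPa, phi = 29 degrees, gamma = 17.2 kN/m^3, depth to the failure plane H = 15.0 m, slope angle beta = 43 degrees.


Using Fs = c / (gamma*H*sin(beta)*cos(beta)) + tan(phi)/tan(beta)
Cohesion contribution = 29.7 / (17.2*15.0*sin(43)*cos(43))
Cohesion contribution = 0.230795
Friction contribution = tan(29)/tan(43) = 0.594424
Fs = 0.230795 + 0.594424
Fs = 0.825


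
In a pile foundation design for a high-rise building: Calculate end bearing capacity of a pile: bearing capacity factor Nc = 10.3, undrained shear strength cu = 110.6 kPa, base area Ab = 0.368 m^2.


Using Qb = Nc * cu * Ab
Qb = 10.3 * 110.6 * 0.368
Qb = 419.22 kN


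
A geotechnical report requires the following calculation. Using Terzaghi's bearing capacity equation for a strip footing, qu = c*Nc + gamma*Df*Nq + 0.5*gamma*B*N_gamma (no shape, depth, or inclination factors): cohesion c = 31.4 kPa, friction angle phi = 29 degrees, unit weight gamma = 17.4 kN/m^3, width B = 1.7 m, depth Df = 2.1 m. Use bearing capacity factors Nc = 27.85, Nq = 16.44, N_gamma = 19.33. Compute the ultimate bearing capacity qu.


Result: 1761.1 kPa

Derivation:
Compute qu = c*Nc + gamma*Df*Nq + 0.5*gamma*B*N_gamma
Term 1: 31.4 * 27.85 = 874.49
Term 2: 17.4 * 2.1 * 16.44 = 600.7176
Term 3: 0.5 * 17.4 * 1.7 * 19.33 = 285.8907
qu = 874.49 + 600.7176 + 285.8907
qu = 1761.1 kPa


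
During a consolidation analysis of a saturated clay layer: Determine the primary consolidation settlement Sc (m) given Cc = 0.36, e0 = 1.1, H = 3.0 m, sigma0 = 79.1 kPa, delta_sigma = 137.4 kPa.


Using Sc = Cc * H / (1 + e0) * log10((sigma0 + delta_sigma) / sigma0)
Stress ratio = (79.1 + 137.4) / 79.1 = 2.73704
log10(2.73704) = 0.437281
Cc * H / (1 + e0) = 0.36 * 3.0 / (1 + 1.1) = 0.514286
Sc = 0.514286 * 0.437281
Sc = 0.2249 m


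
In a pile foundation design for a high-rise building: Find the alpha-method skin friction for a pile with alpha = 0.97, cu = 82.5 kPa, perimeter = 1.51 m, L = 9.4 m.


Using Qs = alpha * cu * perimeter * L
Qs = 0.97 * 82.5 * 1.51 * 9.4
Qs = 1135.87 kN


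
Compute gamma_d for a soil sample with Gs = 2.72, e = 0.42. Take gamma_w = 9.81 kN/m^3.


Using gamma_d = Gs * gamma_w / (1 + e)
gamma_d = 2.72 * 9.81 / (1 + 0.42)
gamma_d = 2.72 * 9.81 / 1.42
gamma_d = 18.791 kN/m^3


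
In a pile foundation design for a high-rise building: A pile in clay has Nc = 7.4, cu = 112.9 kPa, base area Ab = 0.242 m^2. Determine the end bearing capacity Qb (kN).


Result: 202.18 kN

Derivation:
Using Qb = Nc * cu * Ab
Qb = 7.4 * 112.9 * 0.242
Qb = 202.18 kN


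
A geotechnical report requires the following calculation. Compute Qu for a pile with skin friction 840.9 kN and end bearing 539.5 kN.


Using Qu = Qf + Qb
Qu = 840.9 + 539.5
Qu = 1380.4 kN


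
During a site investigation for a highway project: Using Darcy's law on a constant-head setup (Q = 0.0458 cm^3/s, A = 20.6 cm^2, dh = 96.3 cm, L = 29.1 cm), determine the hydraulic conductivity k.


Compute hydraulic gradient:
i = dh / L = 96.3 / 29.1 = 3.30928
Then apply Darcy's law:
k = Q / (A * i)
k = 0.0458 / (20.6 * 3.30928)
k = 0.0458 / 68.1711
k = 0.000672 cm/s


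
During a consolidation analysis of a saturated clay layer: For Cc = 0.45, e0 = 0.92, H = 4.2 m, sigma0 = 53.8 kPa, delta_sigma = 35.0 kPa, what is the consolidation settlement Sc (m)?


Result: 0.2142 m

Derivation:
Using Sc = Cc * H / (1 + e0) * log10((sigma0 + delta_sigma) / sigma0)
Stress ratio = (53.8 + 35.0) / 53.8 = 1.65056
log10(1.65056) = 0.217631
Cc * H / (1 + e0) = 0.45 * 4.2 / (1 + 0.92) = 0.984375
Sc = 0.984375 * 0.217631
Sc = 0.2142 m


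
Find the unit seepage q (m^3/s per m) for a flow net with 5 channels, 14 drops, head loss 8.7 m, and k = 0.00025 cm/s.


Convert k to m/s for unit consistency with H:
k = 0.00025 cm/s = 0.00025 / 100 m/s = 2.5e-06 m/s
Using q = k * H * Nf / Nd
Nf / Nd = 5 / 14 = 0.3571
q = 2.5e-06 * 8.7 * 0.3571
q = 7.768e-06 m^3/s per m


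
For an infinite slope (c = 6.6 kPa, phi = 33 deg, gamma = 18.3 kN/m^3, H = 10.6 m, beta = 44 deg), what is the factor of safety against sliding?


Using Fs = c / (gamma*H*sin(beta)*cos(beta)) + tan(phi)/tan(beta)
Cohesion contribution = 6.6 / (18.3*10.6*sin(44)*cos(44))
Cohesion contribution = 0.0680897
Friction contribution = tan(33)/tan(44) = 0.672481
Fs = 0.0680897 + 0.672481
Fs = 0.741


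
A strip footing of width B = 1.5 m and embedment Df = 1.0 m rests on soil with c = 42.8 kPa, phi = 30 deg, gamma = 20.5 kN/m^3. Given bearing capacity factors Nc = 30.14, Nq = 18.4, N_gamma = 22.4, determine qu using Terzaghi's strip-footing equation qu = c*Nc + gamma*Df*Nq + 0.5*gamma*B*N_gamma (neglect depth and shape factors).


Result: 2011.59 kPa

Derivation:
Compute qu = c*Nc + gamma*Df*Nq + 0.5*gamma*B*N_gamma
Term 1: 42.8 * 30.14 = 1289.992
Term 2: 20.5 * 1.0 * 18.4 = 377.2
Term 3: 0.5 * 20.5 * 1.5 * 22.4 = 344.4
qu = 1289.992 + 377.2 + 344.4
qu = 2011.59 kPa


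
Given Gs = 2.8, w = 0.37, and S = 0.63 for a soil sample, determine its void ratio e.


Result: 1.6444

Derivation:
Using the relation e = Gs * w / S
e = 2.8 * 0.37 / 0.63
e = 1.6444


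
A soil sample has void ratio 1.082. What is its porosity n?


Result: 0.5197

Derivation:
Using the relation n = e / (1 + e)
n = 1.082 / (1 + 1.082)
n = 1.082 / 2.082
n = 0.5197


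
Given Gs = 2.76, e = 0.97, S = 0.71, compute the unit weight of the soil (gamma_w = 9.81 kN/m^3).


Using gamma = gamma_w * (Gs + S*e) / (1 + e)
Numerator: Gs + S*e = 2.76 + 0.71*0.97 = 3.4487
Denominator: 1 + e = 1 + 0.97 = 1.97
gamma = 9.81 * 3.4487 / 1.97
gamma = 17.173 kN/m^3


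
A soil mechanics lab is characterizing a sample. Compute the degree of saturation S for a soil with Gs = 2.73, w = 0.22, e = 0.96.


Using S = Gs * w / e
S = 2.73 * 0.22 / 0.96
S = 0.6256


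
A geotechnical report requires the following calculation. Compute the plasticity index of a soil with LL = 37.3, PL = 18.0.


Using PI = LL - PL
PI = 37.3 - 18.0
PI = 19.3


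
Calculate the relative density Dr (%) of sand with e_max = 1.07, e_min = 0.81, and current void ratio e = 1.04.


Result: 11.54 %

Derivation:
Using Dr = (e_max - e) / (e_max - e_min) * 100
e_max - e = 1.07 - 1.04 = 0.03
e_max - e_min = 1.07 - 0.81 = 0.26
Dr = 0.03 / 0.26 * 100
Dr = 11.54 %


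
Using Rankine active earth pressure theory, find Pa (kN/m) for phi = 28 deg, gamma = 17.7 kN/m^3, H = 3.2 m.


Compute active earth pressure coefficient:
Ka = tan^2(45 - phi/2) = tan^2(31.0) = 0.361033
Compute active force:
Pa = 0.5 * Ka * gamma * H^2
Pa = 0.5 * 0.361033 * 17.7 * 3.2^2
Pa = 32.72 kN/m


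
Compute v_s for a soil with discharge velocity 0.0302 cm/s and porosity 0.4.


Result: 0.0755 cm/s

Derivation:
Using v_s = v_d / n
v_s = 0.0302 / 0.4
v_s = 0.0755 cm/s


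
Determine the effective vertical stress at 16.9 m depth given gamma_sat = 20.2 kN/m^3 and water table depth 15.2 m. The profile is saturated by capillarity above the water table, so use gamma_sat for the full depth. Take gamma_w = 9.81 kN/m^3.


Total stress = gamma_sat * depth
sigma = 20.2 * 16.9 = 341.38 kPa
Pore water pressure u = gamma_w * (depth - d_wt)
u = 9.81 * (16.9 - 15.2) = 16.677 kPa
Effective stress = sigma - u
sigma' = 341.38 - 16.677 = 324.7 kPa


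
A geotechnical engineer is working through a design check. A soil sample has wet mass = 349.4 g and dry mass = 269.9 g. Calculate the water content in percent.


Result: 29.46 %

Derivation:
Using w = (m_wet - m_dry) / m_dry * 100
m_wet - m_dry = 349.4 - 269.9 = 79.5 g
w = 79.5 / 269.9 * 100
w = 29.46 %


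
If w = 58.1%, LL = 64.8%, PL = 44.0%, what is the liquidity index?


First compute the plasticity index:
PI = LL - PL = 64.8 - 44.0 = 20.8
Then compute the liquidity index:
LI = (w - PL) / PI
LI = (58.1 - 44.0) / 20.8
LI = 0.678


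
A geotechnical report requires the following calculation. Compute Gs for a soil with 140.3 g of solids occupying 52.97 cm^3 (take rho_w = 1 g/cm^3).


Using Gs = m_s / (V_s * rho_w)
Since rho_w = 1 g/cm^3:
Gs = 140.3 / 52.97
Gs = 2.649


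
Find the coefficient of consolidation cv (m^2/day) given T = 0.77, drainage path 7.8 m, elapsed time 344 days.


Result: 0.13618 m^2/day

Derivation:
Using cv = T * H_dr^2 / t
H_dr^2 = 7.8^2 = 60.84
cv = 0.77 * 60.84 / 344
cv = 0.13618 m^2/day


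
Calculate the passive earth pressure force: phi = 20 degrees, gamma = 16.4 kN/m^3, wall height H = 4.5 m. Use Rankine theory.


Result: 338.68 kN/m

Derivation:
Compute passive earth pressure coefficient:
Kp = tan^2(45 + phi/2) = tan^2(55.0) = 2.039607
Compute passive force:
Pp = 0.5 * Kp * gamma * H^2
Pp = 0.5 * 2.039607 * 16.4 * 4.5^2
Pp = 338.68 kN/m


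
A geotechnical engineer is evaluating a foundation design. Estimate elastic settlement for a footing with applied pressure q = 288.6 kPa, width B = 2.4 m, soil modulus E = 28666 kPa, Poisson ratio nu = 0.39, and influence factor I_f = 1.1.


Result: 22.536 mm

Derivation:
Using Se = q * B * (1 - nu^2) * I_f / E
1 - nu^2 = 1 - 0.39^2 = 0.8479
Se = 288.6 * 2.4 * 0.8479 * 1.1 / 28666
Se = 0.022536 m
Convert to mm: Se = 0.022536 * 1000 = 22.536 mm


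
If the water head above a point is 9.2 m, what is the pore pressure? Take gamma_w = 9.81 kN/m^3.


Using u = gamma_w * h_w
u = 9.81 * 9.2
u = 90.25 kPa


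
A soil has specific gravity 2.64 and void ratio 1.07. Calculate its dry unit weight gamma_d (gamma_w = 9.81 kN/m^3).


Using gamma_d = Gs * gamma_w / (1 + e)
gamma_d = 2.64 * 9.81 / (1 + 1.07)
gamma_d = 2.64 * 9.81 / 2.07
gamma_d = 12.511 kN/m^3


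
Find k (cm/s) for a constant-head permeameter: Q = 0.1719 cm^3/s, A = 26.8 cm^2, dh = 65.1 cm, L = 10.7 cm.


Compute hydraulic gradient:
i = dh / L = 65.1 / 10.7 = 6.08411
Then apply Darcy's law:
k = Q / (A * i)
k = 0.1719 / (26.8 * 6.08411)
k = 0.1719 / 163.054
k = 0.001054 cm/s


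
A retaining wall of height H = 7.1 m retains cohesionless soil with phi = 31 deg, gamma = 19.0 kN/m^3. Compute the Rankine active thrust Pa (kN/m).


Compute active earth pressure coefficient:
Ka = tan^2(45 - phi/2) = tan^2(29.5) = 0.320099
Compute active force:
Pa = 0.5 * Ka * gamma * H^2
Pa = 0.5 * 0.320099 * 19.0 * 7.1^2
Pa = 153.29 kN/m


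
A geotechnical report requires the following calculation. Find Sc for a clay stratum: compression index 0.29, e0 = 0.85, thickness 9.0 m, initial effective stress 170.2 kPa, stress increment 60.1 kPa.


Result: 0.1853 m

Derivation:
Using Sc = Cc * H / (1 + e0) * log10((sigma0 + delta_sigma) / sigma0)
Stress ratio = (170.2 + 60.1) / 170.2 = 1.35311
log10(1.35311) = 0.131334
Cc * H / (1 + e0) = 0.29 * 9.0 / (1 + 0.85) = 1.41081
Sc = 1.41081 * 0.131334
Sc = 0.1853 m


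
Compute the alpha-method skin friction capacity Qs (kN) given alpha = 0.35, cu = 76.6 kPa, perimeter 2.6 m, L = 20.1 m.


Using Qs = alpha * cu * perimeter * L
Qs = 0.35 * 76.6 * 2.6 * 20.1
Qs = 1401.09 kN


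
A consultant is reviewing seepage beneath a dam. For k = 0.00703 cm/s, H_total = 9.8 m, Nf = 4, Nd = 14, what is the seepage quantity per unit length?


Convert k to m/s for unit consistency with H:
k = 0.00703 cm/s = 0.00703 / 100 m/s = 7.03e-05 m/s
Using q = k * H * Nf / Nd
Nf / Nd = 4 / 14 = 0.2857
q = 7.03e-05 * 9.8 * 0.2857
q = 0.0001968 m^3/s per m


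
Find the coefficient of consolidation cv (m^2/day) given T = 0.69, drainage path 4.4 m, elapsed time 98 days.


Using cv = T * H_dr^2 / t
H_dr^2 = 4.4^2 = 19.36
cv = 0.69 * 19.36 / 98
cv = 0.13631 m^2/day


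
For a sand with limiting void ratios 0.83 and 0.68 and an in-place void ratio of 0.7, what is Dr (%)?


Using Dr = (e_max - e) / (e_max - e_min) * 100
e_max - e = 0.83 - 0.7 = 0.13
e_max - e_min = 0.83 - 0.68 = 0.15
Dr = 0.13 / 0.15 * 100
Dr = 86.67 %


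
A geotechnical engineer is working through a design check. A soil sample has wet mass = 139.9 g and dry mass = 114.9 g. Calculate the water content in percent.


Result: 21.76 %

Derivation:
Using w = (m_wet - m_dry) / m_dry * 100
m_wet - m_dry = 139.9 - 114.9 = 25.0 g
w = 25.0 / 114.9 * 100
w = 21.76 %


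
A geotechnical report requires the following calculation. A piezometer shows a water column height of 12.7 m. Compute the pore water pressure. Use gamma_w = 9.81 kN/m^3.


Result: 124.59 kPa

Derivation:
Using u = gamma_w * h_w
u = 9.81 * 12.7
u = 124.59 kPa


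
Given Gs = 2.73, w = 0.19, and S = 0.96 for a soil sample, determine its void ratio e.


Using the relation e = Gs * w / S
e = 2.73 * 0.19 / 0.96
e = 0.5403


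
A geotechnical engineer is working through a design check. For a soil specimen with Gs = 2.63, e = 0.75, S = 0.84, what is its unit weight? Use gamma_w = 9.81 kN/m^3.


Result: 18.275 kN/m^3

Derivation:
Using gamma = gamma_w * (Gs + S*e) / (1 + e)
Numerator: Gs + S*e = 2.63 + 0.84*0.75 = 3.26
Denominator: 1 + e = 1 + 0.75 = 1.75
gamma = 9.81 * 3.26 / 1.75
gamma = 18.275 kN/m^3


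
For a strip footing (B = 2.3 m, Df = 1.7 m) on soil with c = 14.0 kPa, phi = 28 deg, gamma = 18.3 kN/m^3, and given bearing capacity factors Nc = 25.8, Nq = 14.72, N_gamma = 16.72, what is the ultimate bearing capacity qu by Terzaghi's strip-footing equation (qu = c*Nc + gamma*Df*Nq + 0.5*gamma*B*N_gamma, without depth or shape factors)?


Compute qu = c*Nc + gamma*Df*Nq + 0.5*gamma*B*N_gamma
Term 1: 14.0 * 25.8 = 361.2
Term 2: 18.3 * 1.7 * 14.72 = 457.9392
Term 3: 0.5 * 18.3 * 2.3 * 16.72 = 351.8724
qu = 361.2 + 457.9392 + 351.8724
qu = 1171.01 kPa


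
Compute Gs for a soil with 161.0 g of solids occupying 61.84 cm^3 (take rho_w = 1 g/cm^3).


Result: 2.603

Derivation:
Using Gs = m_s / (V_s * rho_w)
Since rho_w = 1 g/cm^3:
Gs = 161.0 / 61.84
Gs = 2.603


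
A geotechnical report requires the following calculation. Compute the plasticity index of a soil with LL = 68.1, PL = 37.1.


Using PI = LL - PL
PI = 68.1 - 37.1
PI = 31.0


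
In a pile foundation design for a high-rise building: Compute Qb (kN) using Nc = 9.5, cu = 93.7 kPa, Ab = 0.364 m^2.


Using Qb = Nc * cu * Ab
Qb = 9.5 * 93.7 * 0.364
Qb = 324.01 kN


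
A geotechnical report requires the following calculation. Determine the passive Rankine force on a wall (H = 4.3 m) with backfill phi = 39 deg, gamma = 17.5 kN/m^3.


Compute passive earth pressure coefficient:
Kp = tan^2(45 + phi/2) = tan^2(64.5) = 4.395495
Compute passive force:
Pp = 0.5 * Kp * gamma * H^2
Pp = 0.5 * 4.395495 * 17.5 * 4.3^2
Pp = 711.14 kN/m


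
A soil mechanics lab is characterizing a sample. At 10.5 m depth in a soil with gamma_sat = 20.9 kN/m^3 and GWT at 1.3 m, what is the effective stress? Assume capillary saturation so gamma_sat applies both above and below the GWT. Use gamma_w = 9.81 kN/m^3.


Total stress = gamma_sat * depth
sigma = 20.9 * 10.5 = 219.45 kPa
Pore water pressure u = gamma_w * (depth - d_wt)
u = 9.81 * (10.5 - 1.3) = 90.252 kPa
Effective stress = sigma - u
sigma' = 219.45 - 90.252 = 129.2 kPa


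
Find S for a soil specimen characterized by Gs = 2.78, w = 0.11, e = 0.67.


Result: 0.4564

Derivation:
Using S = Gs * w / e
S = 2.78 * 0.11 / 0.67
S = 0.4564


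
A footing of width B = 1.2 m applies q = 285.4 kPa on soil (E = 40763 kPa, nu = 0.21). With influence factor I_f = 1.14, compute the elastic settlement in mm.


Using Se = q * B * (1 - nu^2) * I_f / E
1 - nu^2 = 1 - 0.21^2 = 0.9559
Se = 285.4 * 1.2 * 0.9559 * 1.14 / 40763
Se = 0.009156 m
Convert to mm: Se = 0.009156 * 1000 = 9.156 mm


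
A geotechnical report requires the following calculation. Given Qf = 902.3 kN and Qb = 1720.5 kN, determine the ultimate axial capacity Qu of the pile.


Result: 2622.8 kN

Derivation:
Using Qu = Qf + Qb
Qu = 902.3 + 1720.5
Qu = 2622.8 kN


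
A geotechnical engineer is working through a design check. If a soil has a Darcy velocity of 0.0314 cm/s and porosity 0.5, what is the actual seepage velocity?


Result: 0.0628 cm/s

Derivation:
Using v_s = v_d / n
v_s = 0.0314 / 0.5
v_s = 0.0628 cm/s


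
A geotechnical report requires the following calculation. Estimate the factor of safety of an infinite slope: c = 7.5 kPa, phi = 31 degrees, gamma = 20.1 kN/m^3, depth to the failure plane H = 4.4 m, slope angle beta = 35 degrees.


Result: 1.039

Derivation:
Using Fs = c / (gamma*H*sin(beta)*cos(beta)) + tan(phi)/tan(beta)
Cohesion contribution = 7.5 / (20.1*4.4*sin(35)*cos(35))
Cohesion contribution = 0.180491
Friction contribution = tan(31)/tan(35) = 0.858118
Fs = 0.180491 + 0.858118
Fs = 1.039


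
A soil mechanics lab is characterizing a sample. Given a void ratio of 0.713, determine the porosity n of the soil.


Result: 0.4162

Derivation:
Using the relation n = e / (1 + e)
n = 0.713 / (1 + 0.713)
n = 0.713 / 1.713
n = 0.4162


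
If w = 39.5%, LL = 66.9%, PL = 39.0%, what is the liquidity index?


Result: 0.018

Derivation:
First compute the plasticity index:
PI = LL - PL = 66.9 - 39.0 = 27.9
Then compute the liquidity index:
LI = (w - PL) / PI
LI = (39.5 - 39.0) / 27.9
LI = 0.018


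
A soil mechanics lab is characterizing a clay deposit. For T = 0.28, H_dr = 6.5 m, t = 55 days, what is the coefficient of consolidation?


Using cv = T * H_dr^2 / t
H_dr^2 = 6.5^2 = 42.25
cv = 0.28 * 42.25 / 55
cv = 0.21509 m^2/day


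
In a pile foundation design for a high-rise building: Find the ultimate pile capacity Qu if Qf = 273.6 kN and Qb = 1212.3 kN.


Using Qu = Qf + Qb
Qu = 273.6 + 1212.3
Qu = 1485.9 kN


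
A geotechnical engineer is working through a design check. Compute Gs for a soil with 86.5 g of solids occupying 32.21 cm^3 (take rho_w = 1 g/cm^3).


Result: 2.686

Derivation:
Using Gs = m_s / (V_s * rho_w)
Since rho_w = 1 g/cm^3:
Gs = 86.5 / 32.21
Gs = 2.686


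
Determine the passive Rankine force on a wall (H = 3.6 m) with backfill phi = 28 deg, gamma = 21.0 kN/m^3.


Result: 376.92 kN/m

Derivation:
Compute passive earth pressure coefficient:
Kp = tan^2(45 + phi/2) = tan^2(59.0) = 2.769826
Compute passive force:
Pp = 0.5 * Kp * gamma * H^2
Pp = 0.5 * 2.769826 * 21.0 * 3.6^2
Pp = 376.92 kN/m


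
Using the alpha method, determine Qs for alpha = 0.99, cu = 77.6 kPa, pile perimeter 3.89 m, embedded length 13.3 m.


Using Qs = alpha * cu * perimeter * L
Qs = 0.99 * 77.6 * 3.89 * 13.3
Qs = 3974.64 kN


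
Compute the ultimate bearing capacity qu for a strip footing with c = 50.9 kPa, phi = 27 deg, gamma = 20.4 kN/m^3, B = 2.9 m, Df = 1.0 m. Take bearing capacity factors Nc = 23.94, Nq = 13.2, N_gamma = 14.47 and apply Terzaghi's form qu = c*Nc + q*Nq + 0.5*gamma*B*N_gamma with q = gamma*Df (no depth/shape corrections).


Compute qu = c*Nc + gamma*Df*Nq + 0.5*gamma*B*N_gamma
Term 1: 50.9 * 23.94 = 1218.546
Term 2: 20.4 * 1.0 * 13.2 = 269.28
Term 3: 0.5 * 20.4 * 2.9 * 14.47 = 428.0226
qu = 1218.546 + 269.28 + 428.0226
qu = 1915.85 kPa


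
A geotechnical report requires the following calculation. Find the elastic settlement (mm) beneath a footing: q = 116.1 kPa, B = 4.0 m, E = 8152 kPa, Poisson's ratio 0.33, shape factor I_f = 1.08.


Result: 54.825 mm

Derivation:
Using Se = q * B * (1 - nu^2) * I_f / E
1 - nu^2 = 1 - 0.33^2 = 0.8911
Se = 116.1 * 4.0 * 0.8911 * 1.08 / 8152
Se = 0.054825 m
Convert to mm: Se = 0.054825 * 1000 = 54.825 mm


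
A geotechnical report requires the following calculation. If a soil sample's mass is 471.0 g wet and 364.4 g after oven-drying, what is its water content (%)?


Result: 29.25 %

Derivation:
Using w = (m_wet - m_dry) / m_dry * 100
m_wet - m_dry = 471.0 - 364.4 = 106.6 g
w = 106.6 / 364.4 * 100
w = 29.25 %


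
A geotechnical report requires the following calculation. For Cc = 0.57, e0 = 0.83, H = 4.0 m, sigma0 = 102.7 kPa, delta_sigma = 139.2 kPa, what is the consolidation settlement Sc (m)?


Using Sc = Cc * H / (1 + e0) * log10((sigma0 + delta_sigma) / sigma0)
Stress ratio = (102.7 + 139.2) / 102.7 = 2.3554
log10(2.3554) = 0.372065
Cc * H / (1 + e0) = 0.57 * 4.0 / (1 + 0.83) = 1.2459
Sc = 1.2459 * 0.372065
Sc = 0.4636 m


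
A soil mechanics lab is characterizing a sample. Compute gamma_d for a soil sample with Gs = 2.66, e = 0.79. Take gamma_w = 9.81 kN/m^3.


Using gamma_d = Gs * gamma_w / (1 + e)
gamma_d = 2.66 * 9.81 / (1 + 0.79)
gamma_d = 2.66 * 9.81 / 1.79
gamma_d = 14.578 kN/m^3


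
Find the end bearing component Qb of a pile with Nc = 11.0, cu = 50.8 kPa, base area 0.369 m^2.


Using Qb = Nc * cu * Ab
Qb = 11.0 * 50.8 * 0.369
Qb = 206.2 kN


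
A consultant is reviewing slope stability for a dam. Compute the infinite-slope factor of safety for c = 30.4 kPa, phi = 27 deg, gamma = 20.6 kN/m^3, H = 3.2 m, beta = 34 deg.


Using Fs = c / (gamma*H*sin(beta)*cos(beta)) + tan(phi)/tan(beta)
Cohesion contribution = 30.4 / (20.6*3.2*sin(34)*cos(34))
Cohesion contribution = 0.994765
Friction contribution = tan(27)/tan(34) = 0.755403
Fs = 0.994765 + 0.755403
Fs = 1.75


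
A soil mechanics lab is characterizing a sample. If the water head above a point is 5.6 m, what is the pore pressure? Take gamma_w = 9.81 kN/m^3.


Result: 54.94 kPa

Derivation:
Using u = gamma_w * h_w
u = 9.81 * 5.6
u = 54.94 kPa


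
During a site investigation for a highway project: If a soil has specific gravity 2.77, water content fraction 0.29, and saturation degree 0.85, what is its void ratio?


Using the relation e = Gs * w / S
e = 2.77 * 0.29 / 0.85
e = 0.9451


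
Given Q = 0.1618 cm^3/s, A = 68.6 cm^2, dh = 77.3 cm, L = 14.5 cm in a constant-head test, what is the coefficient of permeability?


Result: 0.000442 cm/s

Derivation:
Compute hydraulic gradient:
i = dh / L = 77.3 / 14.5 = 5.33103
Then apply Darcy's law:
k = Q / (A * i)
k = 0.1618 / (68.6 * 5.33103)
k = 0.1618 / 365.709
k = 0.000442 cm/s


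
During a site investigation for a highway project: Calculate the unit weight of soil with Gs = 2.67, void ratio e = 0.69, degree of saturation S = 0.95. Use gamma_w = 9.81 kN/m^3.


Using gamma = gamma_w * (Gs + S*e) / (1 + e)
Numerator: Gs + S*e = 2.67 + 0.95*0.69 = 3.3255
Denominator: 1 + e = 1 + 0.69 = 1.69
gamma = 9.81 * 3.3255 / 1.69
gamma = 19.304 kN/m^3


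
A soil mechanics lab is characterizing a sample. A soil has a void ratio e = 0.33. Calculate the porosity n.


Using the relation n = e / (1 + e)
n = 0.33 / (1 + 0.33)
n = 0.33 / 1.33
n = 0.2481


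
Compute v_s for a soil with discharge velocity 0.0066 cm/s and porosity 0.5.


Using v_s = v_d / n
v_s = 0.0066 / 0.5
v_s = 0.0132 cm/s


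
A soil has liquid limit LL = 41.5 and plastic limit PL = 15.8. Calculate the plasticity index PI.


Result: 25.7

Derivation:
Using PI = LL - PL
PI = 41.5 - 15.8
PI = 25.7


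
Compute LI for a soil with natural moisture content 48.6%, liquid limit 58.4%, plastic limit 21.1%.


Result: 0.737

Derivation:
First compute the plasticity index:
PI = LL - PL = 58.4 - 21.1 = 37.3
Then compute the liquidity index:
LI = (w - PL) / PI
LI = (48.6 - 21.1) / 37.3
LI = 0.737
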